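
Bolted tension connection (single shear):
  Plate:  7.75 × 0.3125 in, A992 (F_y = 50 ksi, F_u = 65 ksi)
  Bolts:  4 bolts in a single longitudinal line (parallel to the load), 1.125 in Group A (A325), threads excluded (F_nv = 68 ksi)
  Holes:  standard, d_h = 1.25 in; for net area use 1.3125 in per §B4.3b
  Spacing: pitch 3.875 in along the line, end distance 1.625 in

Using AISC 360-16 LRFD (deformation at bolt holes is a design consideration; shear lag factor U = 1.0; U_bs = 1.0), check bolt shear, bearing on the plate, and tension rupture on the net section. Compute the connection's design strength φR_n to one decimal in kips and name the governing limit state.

Bolt shear: A_b = π(1.125)²/4 = 0.99402 in². φR_n = 0.75 × 68 × 0.99402 × 4 × 1 = 202.8 kips.
Bearing (0.3125 in plate, F_u = 65 ksi): end bolts L_c = 1.625 − 1.25/2 = 1, R_n = min(1.2×1×0.3125×65, 2.4×1.125×0.3125×65) = 24.375 kips/bolt; interior L_c = 3.875 − 1.25 = 2.625, R_n = 54.844 kips/bolt. φR_n = 0.75 × (1×24.375 + 3×54.844) = 141.7 kips.
Tension rupture (net): A_n = (7.75 − 1×1.3125)×0.3125 = 2.0117 in² (U = 1.0, A_e = A_n). φR_n = 0.75 × 65 × 2.0117 = 98.1 kips.
Governing: min(202.8, 141.7, 98.1) = 98.1 kips → net-section rupture.

98.1 kips (net-section rupture governs)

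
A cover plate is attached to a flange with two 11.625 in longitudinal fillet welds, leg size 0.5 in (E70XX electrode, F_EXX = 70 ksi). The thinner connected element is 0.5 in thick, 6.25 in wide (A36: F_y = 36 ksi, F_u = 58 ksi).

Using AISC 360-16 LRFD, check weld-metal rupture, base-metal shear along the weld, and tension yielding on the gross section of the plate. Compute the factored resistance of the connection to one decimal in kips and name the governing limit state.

101.3 kips (gross-section yield governs)

Weld metal: throat = 0.707×0.5 = 0.3535 in, L = 2×11.625 = 23.25 in. φR_n = 0.75 × 0.6 × 70 × 0.3535 × 23.25 = 258.9 kips.
Base metal shear (0.5 in plate): yield φR_n = 1.0×0.6×36×0.5×23.25 = 251.1 kips; rupture φR_n = 0.75×0.6×58×0.5×23.25 = 303.4 kips; take 251.1 kips (yield).
Tension yield (gross): A_g = 6.25×0.5 = 3.125 in². φR_n = 0.90 × 36 × 3.125 = 101.3 kips.
Governing: min(258.9, 251.1, 101.3) = 101.3 kips → gross-section yield.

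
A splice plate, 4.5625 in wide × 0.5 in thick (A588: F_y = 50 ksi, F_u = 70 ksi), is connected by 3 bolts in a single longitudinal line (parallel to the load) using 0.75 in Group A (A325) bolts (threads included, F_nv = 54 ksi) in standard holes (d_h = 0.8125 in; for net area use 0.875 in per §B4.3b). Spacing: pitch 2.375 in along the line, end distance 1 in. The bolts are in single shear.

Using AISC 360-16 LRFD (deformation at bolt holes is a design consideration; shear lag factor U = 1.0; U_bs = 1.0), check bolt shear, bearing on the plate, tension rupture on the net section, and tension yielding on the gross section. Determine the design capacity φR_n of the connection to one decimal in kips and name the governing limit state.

53.7 kips (bolt shear governs)

Bolt shear: A_b = π(0.75)²/4 = 0.44179 in². φR_n = 0.75 × 54 × 0.44179 × 3 × 1 = 53.7 kips.
Bearing (0.5 in plate, F_u = 70 ksi): end bolts L_c = 1 − 0.8125/2 = 0.59375, R_n = min(1.2×0.59375×0.5×70, 2.4×0.75×0.5×70) = 24.938 kips/bolt; interior L_c = 2.375 − 0.8125 = 1.5625, R_n = 63 kips/bolt. φR_n = 0.75 × (1×24.938 + 2×63) = 113.2 kips.
Tension rupture (net): A_n = (4.5625 − 1×0.875)×0.5 = 1.8438 in² (U = 1.0, A_e = A_n). φR_n = 0.75 × 70 × 1.8438 = 96.8 kips.
Tension yield (gross): A_g = 4.5625×0.5 = 2.2813 in². φR_n = 0.90 × 50 × 2.2813 = 102.7 kips.
Governing: min(53.7, 113.2, 96.8, 102.7) = 53.7 kips → bolt shear.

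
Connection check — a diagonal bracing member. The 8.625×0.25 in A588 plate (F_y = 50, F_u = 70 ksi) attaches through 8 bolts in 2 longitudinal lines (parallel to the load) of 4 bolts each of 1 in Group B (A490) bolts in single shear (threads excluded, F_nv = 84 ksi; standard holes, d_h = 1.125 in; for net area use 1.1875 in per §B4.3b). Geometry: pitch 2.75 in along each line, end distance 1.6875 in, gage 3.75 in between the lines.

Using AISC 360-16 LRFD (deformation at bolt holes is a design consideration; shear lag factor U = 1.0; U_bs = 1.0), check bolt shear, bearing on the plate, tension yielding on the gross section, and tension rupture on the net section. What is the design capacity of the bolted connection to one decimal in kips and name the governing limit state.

82.0 kips (net-section rupture governs)

Bolt shear: A_b = π(1)²/4 = 0.7854 in². φR_n = 0.75 × 84 × 0.7854 × 8 × 1 = 395.8 kips.
Bearing (0.25 in plate, F_u = 70 ksi): end bolts L_c = 1.6875 − 1.125/2 = 1.125, R_n = min(1.2×1.125×0.25×70, 2.4×1×0.25×70) = 23.625 kips/bolt; interior L_c = 2.75 − 1.125 = 1.625, R_n = 34.125 kips/bolt. φR_n = 0.75 × (2×23.625 + 6×34.125) = 189.0 kips.
Tension yield (gross): A_g = 8.625×0.25 = 2.1563 in². φR_n = 0.90 × 50 × 2.1563 = 97.0 kips.
Tension rupture (net): A_n = (8.625 − 2×1.1875)×0.25 = 1.5625 in² (U = 1.0, A_e = A_n). φR_n = 0.75 × 70 × 1.5625 = 82.0 kips.
Governing: min(395.8, 189.0, 97.0, 82.0) = 82.0 kips → net-section rupture.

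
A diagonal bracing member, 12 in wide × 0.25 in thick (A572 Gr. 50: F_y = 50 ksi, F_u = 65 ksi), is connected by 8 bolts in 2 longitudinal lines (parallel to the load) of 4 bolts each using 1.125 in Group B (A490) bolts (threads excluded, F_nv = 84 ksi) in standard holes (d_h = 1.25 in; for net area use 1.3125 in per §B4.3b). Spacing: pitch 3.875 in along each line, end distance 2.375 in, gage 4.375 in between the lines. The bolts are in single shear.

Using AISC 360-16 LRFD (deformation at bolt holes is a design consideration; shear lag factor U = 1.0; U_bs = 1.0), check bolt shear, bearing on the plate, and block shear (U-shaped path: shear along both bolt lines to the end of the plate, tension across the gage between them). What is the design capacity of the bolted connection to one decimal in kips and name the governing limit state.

Bolt shear: A_b = π(1.125)²/4 = 0.99402 in². φR_n = 0.75 × 84 × 0.99402 × 8 × 1 = 501.0 kips.
Bearing (0.25 in plate, F_u = 65 ksi): end bolts L_c = 2.375 − 1.25/2 = 1.75, R_n = min(1.2×1.75×0.25×65, 2.4×1.125×0.25×65) = 34.125 kips/bolt; interior L_c = 3.875 − 1.25 = 2.625, R_n = 43.875 kips/bolt. φR_n = 0.75 × (2×34.125 + 6×43.875) = 248.6 kips.
Block shear: shear path 2×[2.375+3×3.875] = 2×14 in, A_gv = 7, A_nv = 2×(14 − 3.5×1.3125)×0.25 = 4.7031 in²; tension across gage: (4.375 − 1×1.3125)×0.25 = 0.76563 in². R_n = min(0.6×65×4.7031, 0.6×50×7) + 1.0×65×0.76563 = min(183.42, 210) + 49.766 = 233.19 kips. φR_n = 0.75 × 233.19 = 174.9 kips.
Governing: min(501.0, 248.6, 174.9) = 174.9 kips → block shear.

174.9 kips (block shear governs)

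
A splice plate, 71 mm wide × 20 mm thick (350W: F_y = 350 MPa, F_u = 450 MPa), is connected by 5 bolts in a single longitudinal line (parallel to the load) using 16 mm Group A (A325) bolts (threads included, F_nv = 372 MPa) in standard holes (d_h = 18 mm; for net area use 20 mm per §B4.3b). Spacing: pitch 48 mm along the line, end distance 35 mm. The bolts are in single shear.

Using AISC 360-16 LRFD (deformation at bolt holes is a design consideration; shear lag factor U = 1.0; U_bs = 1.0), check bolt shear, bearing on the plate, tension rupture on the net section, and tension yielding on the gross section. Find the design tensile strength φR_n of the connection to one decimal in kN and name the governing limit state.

280.5 kN (bolt shear governs)

Bolt shear: A_b = π(16)²/4 = 201.06 mm². φR_n = 0.75 × 372 × 201.06 × 5 × 1 = 280.5 kN.
Bearing (20 mm plate, F_u = 450 MPa): end bolts L_c = 35 − 18/2 = 26, R_n = min(1.2×26×20×450, 2.4×16×20×450) = 280.8 kN/bolt; interior L_c = 48 − 18 = 30, R_n = 324 kN/bolt. φR_n = 0.75 × (1×280.8 + 4×324) = 1182.6 kN.
Tension rupture (net): A_n = (71 − 1×20)×20 = 1020 mm² (U = 1.0, A_e = A_n). φR_n = 0.75 × 450 × 1020 = 344.3 kN.
Tension yield (gross): A_g = 71×20 = 1420 mm². φR_n = 0.90 × 350 × 1420 = 447.3 kN.
Governing: min(280.5, 1182.6, 344.3, 447.3) = 280.5 kN → bolt shear.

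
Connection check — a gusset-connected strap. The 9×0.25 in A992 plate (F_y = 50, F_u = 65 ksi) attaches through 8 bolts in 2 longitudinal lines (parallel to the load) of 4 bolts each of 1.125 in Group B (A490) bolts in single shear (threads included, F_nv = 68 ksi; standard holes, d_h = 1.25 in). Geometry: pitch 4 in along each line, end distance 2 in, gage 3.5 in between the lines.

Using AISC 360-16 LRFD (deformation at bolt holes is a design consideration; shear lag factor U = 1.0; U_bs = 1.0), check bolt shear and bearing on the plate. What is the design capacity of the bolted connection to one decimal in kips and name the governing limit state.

Bolt shear: A_b = π(1.125)²/4 = 0.99402 in². φR_n = 0.75 × 68 × 0.99402 × 8 × 1 = 405.6 kips.
Bearing (0.25 in plate, F_u = 65 ksi): end bolts L_c = 2 − 1.25/2 = 1.375, R_n = min(1.2×1.375×0.25×65, 2.4×1.125×0.25×65) = 26.813 kips/bolt; interior L_c = 4 − 1.25 = 2.75, R_n = 43.875 kips/bolt. φR_n = 0.75 × (2×26.813 + 6×43.875) = 237.7 kips.
Governing: min(405.6, 237.7) = 237.7 kips → bearing.

237.7 kips (bearing governs)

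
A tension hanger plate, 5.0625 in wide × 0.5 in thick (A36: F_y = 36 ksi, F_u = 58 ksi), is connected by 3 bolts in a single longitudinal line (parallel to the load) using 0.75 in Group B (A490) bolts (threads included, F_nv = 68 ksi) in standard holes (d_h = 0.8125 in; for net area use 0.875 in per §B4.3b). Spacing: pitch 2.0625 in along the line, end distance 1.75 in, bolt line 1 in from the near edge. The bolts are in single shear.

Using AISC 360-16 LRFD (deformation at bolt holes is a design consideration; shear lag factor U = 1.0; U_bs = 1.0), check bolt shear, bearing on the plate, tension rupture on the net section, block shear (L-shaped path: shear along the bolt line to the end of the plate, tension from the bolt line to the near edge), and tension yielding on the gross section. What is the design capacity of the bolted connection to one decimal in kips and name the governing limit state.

Bolt shear: A_b = π(0.75)²/4 = 0.44179 in². φR_n = 0.75 × 68 × 0.44179 × 3 × 1 = 67.6 kips.
Bearing (0.5 in plate, F_u = 58 ksi): end bolts L_c = 1.75 − 0.8125/2 = 1.34375, R_n = min(1.2×1.34375×0.5×58, 2.4×0.75×0.5×58) = 46.763 kips/bolt; interior L_c = 2.0625 − 0.8125 = 1.25, R_n = 43.5 kips/bolt. φR_n = 0.75 × (1×46.763 + 2×43.5) = 100.3 kips.
Tension rupture (net): A_n = (5.0625 − 1×0.875)×0.5 = 2.0938 in² (U = 1.0, A_e = A_n). φR_n = 0.75 × 58 × 2.0938 = 91.1 kips.
Block shear: shear path 1×[1.75+2×2.0625] = 1×5.875 in, A_gv = 2.9375, A_nv = 1×(5.875 − 2.5×0.875)×0.5 = 1.8438 in²; tension to near edge: (1 − 0.5×0.875)×0.5 = 0.28125 in². R_n = min(0.6×58×1.8438, 0.6×36×2.9375) + 1.0×58×0.28125 = min(64.164, 63.45) + 16.313 = 79.763 kips. φR_n = 0.75 × 79.763 = 59.8 kips.
Tension yield (gross): A_g = 5.0625×0.5 = 2.5313 in². φR_n = 0.90 × 36 × 2.5313 = 82.0 kips.
Governing: min(67.6, 100.3, 91.1, 59.8, 82.0) = 59.8 kips → block shear.

59.8 kips (block shear governs)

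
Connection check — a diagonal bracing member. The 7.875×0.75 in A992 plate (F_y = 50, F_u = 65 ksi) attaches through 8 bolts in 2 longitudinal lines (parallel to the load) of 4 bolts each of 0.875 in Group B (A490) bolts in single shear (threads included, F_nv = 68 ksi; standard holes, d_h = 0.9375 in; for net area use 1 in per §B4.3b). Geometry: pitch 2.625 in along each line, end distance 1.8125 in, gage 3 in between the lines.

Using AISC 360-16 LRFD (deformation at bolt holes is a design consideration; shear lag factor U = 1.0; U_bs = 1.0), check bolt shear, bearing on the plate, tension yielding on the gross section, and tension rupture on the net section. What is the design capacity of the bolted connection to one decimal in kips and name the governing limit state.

214.8 kips (net-section rupture governs)

Bolt shear: A_b = π(0.875)²/4 = 0.60132 in². φR_n = 0.75 × 68 × 0.60132 × 8 × 1 = 245.3 kips.
Bearing (0.75 in plate, F_u = 65 ksi): end bolts L_c = 1.8125 − 0.9375/2 = 1.34375, R_n = min(1.2×1.34375×0.75×65, 2.4×0.875×0.75×65) = 78.609 kips/bolt; interior L_c = 2.625 − 0.9375 = 1.6875, R_n = 98.719 kips/bolt. φR_n = 0.75 × (2×78.609 + 6×98.719) = 562.1 kips.
Tension yield (gross): A_g = 7.875×0.75 = 5.9063 in². φR_n = 0.90 × 50 × 5.9063 = 265.8 kips.
Tension rupture (net): A_n = (7.875 − 2×1)×0.75 = 4.4063 in² (U = 1.0, A_e = A_n). φR_n = 0.75 × 65 × 4.4063 = 214.8 kips.
Governing: min(245.3, 562.1, 265.8, 214.8) = 214.8 kips → net-section rupture.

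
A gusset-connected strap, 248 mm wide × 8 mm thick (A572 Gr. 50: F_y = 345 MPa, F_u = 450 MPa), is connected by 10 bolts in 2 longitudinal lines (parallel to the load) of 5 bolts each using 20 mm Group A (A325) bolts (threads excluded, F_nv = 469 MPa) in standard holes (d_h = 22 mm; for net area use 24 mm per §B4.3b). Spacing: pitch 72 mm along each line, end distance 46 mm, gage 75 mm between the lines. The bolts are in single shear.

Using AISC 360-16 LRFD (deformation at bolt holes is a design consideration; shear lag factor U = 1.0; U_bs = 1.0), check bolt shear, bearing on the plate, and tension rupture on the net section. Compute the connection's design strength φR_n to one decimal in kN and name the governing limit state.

Bolt shear: A_b = π(20)²/4 = 314.16 mm². φR_n = 0.75 × 469 × 314.16 × 10 × 1 = 1105.1 kN.
Bearing (8 mm plate, F_u = 450 MPa): end bolts L_c = 46 − 22/2 = 35, R_n = min(1.2×35×8×450, 2.4×20×8×450) = 151.2 kN/bolt; interior L_c = 72 − 22 = 50, R_n = 172.8 kN/bolt. φR_n = 0.75 × (2×151.2 + 8×172.8) = 1263.6 kN.
Tension rupture (net): A_n = (248 − 2×24)×8 = 1600 mm² (U = 1.0, A_e = A_n). φR_n = 0.75 × 450 × 1600 = 540.0 kN.
Governing: min(1105.1, 1263.6, 540.0) = 540.0 kN → net-section rupture.

540.0 kN (net-section rupture governs)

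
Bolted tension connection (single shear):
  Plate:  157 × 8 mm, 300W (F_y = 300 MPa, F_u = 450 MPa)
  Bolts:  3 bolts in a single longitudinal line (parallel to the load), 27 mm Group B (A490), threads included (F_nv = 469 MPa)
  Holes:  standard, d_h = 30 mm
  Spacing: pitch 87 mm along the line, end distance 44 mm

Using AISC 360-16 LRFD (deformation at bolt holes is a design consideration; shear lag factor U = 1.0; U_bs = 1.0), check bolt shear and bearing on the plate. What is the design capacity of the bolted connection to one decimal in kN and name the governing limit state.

443.9 kN (bearing governs)

Bolt shear: A_b = π(27)²/4 = 572.56 mm². φR_n = 0.75 × 469 × 572.56 × 3 × 1 = 604.2 kN.
Bearing (8 mm plate, F_u = 450 MPa): end bolts L_c = 44 − 30/2 = 29, R_n = min(1.2×29×8×450, 2.4×27×8×450) = 125.28 kN/bolt; interior L_c = 87 − 30 = 57, R_n = 233.28 kN/bolt. φR_n = 0.75 × (1×125.28 + 2×233.28) = 443.9 kN.
Governing: min(604.2, 443.9) = 443.9 kN → bearing.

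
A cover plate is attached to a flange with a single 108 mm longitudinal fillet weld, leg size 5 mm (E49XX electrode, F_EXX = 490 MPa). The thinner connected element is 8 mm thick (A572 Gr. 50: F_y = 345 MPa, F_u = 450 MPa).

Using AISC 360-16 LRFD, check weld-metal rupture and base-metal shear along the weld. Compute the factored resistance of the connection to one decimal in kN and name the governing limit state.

Weld metal: throat = 0.707×5 = 3.535 mm, L = 108 mm. φR_n = 0.75 × 0.6 × 490 × 3.535 × 108 = 84.2 kN.
Base metal shear (8 mm plate): yield φR_n = 1.0×0.6×345×8×108 = 178.8 kN; rupture φR_n = 0.75×0.6×450×8×108 = 175.0 kN; take 175.0 kN (rupture).
Governing: min(84.2, 175.0) = 84.2 kN → weld metal.

84.2 kN (weld metal governs)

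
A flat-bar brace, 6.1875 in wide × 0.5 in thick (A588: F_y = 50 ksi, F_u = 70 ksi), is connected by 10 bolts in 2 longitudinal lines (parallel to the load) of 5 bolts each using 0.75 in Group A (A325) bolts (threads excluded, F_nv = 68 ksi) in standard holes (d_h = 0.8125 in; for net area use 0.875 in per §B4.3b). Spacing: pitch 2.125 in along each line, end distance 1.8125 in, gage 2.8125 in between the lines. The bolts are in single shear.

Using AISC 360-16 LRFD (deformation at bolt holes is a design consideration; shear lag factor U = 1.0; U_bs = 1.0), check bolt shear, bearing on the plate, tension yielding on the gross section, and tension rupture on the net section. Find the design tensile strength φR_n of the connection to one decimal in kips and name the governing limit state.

Bolt shear: A_b = π(0.75)²/4 = 0.44179 in². φR_n = 0.75 × 68 × 0.44179 × 10 × 1 = 225.3 kips.
Bearing (0.5 in plate, F_u = 70 ksi): end bolts L_c = 1.8125 − 0.8125/2 = 1.40625, R_n = min(1.2×1.40625×0.5×70, 2.4×0.75×0.5×70) = 59.063 kips/bolt; interior L_c = 2.125 − 0.8125 = 1.3125, R_n = 55.125 kips/bolt. φR_n = 0.75 × (2×59.063 + 8×55.125) = 419.3 kips.
Tension yield (gross): A_g = 6.1875×0.5 = 3.0938 in². φR_n = 0.90 × 50 × 3.0938 = 139.2 kips.
Tension rupture (net): A_n = (6.1875 − 2×0.875)×0.5 = 2.2188 in² (U = 1.0, A_e = A_n). φR_n = 0.75 × 70 × 2.2188 = 116.5 kips.
Governing: min(225.3, 419.3, 139.2, 116.5) = 116.5 kips → net-section rupture.

116.5 kips (net-section rupture governs)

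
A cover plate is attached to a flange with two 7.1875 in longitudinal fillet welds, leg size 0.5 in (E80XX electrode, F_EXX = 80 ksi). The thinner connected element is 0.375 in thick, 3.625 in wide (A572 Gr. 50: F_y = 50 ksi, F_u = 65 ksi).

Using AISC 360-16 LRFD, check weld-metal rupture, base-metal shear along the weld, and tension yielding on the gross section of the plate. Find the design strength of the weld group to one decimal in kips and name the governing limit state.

61.2 kips (gross-section yield governs)

Weld metal: throat = 0.707×0.5 = 0.3535 in, L = 2×7.1875 = 14.375 in. φR_n = 0.75 × 0.6 × 80 × 0.3535 × 14.375 = 182.9 kips.
Base metal shear (0.375 in plate): yield φR_n = 1.0×0.6×50×0.375×14.375 = 161.7 kips; rupture φR_n = 0.75×0.6×65×0.375×14.375 = 157.7 kips; take 157.7 kips (rupture).
Tension yield (gross): A_g = 3.625×0.375 = 1.3594 in². φR_n = 0.90 × 50 × 1.3594 = 61.2 kips.
Governing: min(182.9, 157.7, 61.2) = 61.2 kips → gross-section yield.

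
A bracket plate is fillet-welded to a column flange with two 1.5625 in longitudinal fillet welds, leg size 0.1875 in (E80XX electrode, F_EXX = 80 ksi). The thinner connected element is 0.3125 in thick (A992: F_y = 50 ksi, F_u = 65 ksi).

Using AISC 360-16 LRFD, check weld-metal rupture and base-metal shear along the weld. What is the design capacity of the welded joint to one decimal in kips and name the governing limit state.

14.9 kips (weld metal governs)

Weld metal: throat = 0.707×0.1875 = 0.13256 in, L = 2×1.5625 = 3.125 in. φR_n = 0.75 × 0.6 × 80 × 0.13256 × 3.125 = 14.9 kips.
Base metal shear (0.3125 in plate): yield φR_n = 1.0×0.6×50×0.3125×3.125 = 29.3 kips; rupture φR_n = 0.75×0.6×65×0.3125×3.125 = 28.6 kips; take 28.6 kips (rupture).
Governing: min(14.9, 28.6) = 14.9 kips → weld metal.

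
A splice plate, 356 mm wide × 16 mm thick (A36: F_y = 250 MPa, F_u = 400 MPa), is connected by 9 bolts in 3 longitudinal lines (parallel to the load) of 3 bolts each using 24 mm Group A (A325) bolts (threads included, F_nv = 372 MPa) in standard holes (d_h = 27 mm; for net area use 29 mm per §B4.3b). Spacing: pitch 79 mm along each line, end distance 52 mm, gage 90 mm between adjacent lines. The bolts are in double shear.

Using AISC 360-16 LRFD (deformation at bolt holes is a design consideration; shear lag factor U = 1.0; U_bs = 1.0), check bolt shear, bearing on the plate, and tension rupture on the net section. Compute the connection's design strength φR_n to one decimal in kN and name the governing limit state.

1291.2 kN (net-section rupture governs)

Bolt shear: A_b = π(24)²/4 = 452.39 mm². φR_n = 0.75 × 372 × 452.39 × 9 × 2 = 2271.9 kN.
Bearing (16 mm plate, F_u = 400 MPa): end bolts L_c = 52 − 27/2 = 38.5, R_n = min(1.2×38.5×16×400, 2.4×24×16×400) = 295.68 kN/bolt; interior L_c = 79 − 27 = 52, R_n = 368.64 kN/bolt. φR_n = 0.75 × (3×295.68 + 6×368.64) = 2324.2 kN.
Tension rupture (net): A_n = (356 − 3×29)×16 = 4304 mm² (U = 1.0, A_e = A_n). φR_n = 0.75 × 400 × 4304 = 1291.2 kN.
Governing: min(2271.9, 2324.2, 1291.2) = 1291.2 kN → net-section rupture.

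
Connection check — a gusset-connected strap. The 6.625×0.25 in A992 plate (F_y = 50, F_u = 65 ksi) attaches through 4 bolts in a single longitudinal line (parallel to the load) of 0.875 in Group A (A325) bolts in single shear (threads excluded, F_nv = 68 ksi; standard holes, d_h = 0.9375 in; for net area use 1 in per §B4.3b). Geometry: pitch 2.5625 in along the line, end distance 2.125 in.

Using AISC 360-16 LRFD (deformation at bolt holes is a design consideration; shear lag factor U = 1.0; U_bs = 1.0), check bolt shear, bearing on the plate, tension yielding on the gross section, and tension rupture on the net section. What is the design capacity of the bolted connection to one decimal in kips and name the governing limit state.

68.6 kips (net-section rupture governs)

Bolt shear: A_b = π(0.875)²/4 = 0.60132 in². φR_n = 0.75 × 68 × 0.60132 × 4 × 1 = 122.7 kips.
Bearing (0.25 in plate, F_u = 65 ksi): end bolts L_c = 2.125 − 0.9375/2 = 1.65625, R_n = min(1.2×1.65625×0.25×65, 2.4×0.875×0.25×65) = 32.297 kips/bolt; interior L_c = 2.5625 − 0.9375 = 1.625, R_n = 31.688 kips/bolt. φR_n = 0.75 × (1×32.297 + 3×31.688) = 95.5 kips.
Tension yield (gross): A_g = 6.625×0.25 = 1.6563 in². φR_n = 0.90 × 50 × 1.6563 = 74.5 kips.
Tension rupture (net): A_n = (6.625 − 1×1)×0.25 = 1.4063 in² (U = 1.0, A_e = A_n). φR_n = 0.75 × 65 × 1.4063 = 68.6 kips.
Governing: min(122.7, 95.5, 74.5, 68.6) = 68.6 kips → net-section rupture.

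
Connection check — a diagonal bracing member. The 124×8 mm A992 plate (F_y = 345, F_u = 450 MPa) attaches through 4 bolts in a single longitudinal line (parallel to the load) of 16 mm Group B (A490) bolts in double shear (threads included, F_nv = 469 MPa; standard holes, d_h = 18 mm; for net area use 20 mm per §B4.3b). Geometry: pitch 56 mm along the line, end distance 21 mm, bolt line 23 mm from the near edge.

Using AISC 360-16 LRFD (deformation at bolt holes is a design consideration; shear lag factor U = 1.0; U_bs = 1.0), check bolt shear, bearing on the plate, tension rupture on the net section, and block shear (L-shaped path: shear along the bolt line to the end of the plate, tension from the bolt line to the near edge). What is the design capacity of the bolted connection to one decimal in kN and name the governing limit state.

227.9 kN (block shear governs)

Bolt shear: A_b = π(16)²/4 = 201.06 mm². φR_n = 0.75 × 469 × 201.06 × 4 × 2 = 565.8 kN.
Bearing (8 mm plate, F_u = 450 MPa): end bolts L_c = 21 − 18/2 = 12, R_n = min(1.2×12×8×450, 2.4×16×8×450) = 51.84 kN/bolt; interior L_c = 56 − 18 = 38, R_n = 138.24 kN/bolt. φR_n = 0.75 × (1×51.84 + 3×138.24) = 349.9 kN.
Tension rupture (net): A_n = (124 − 1×20)×8 = 832 mm² (U = 1.0, A_e = A_n). φR_n = 0.75 × 450 × 832 = 280.8 kN.
Block shear: shear path 1×[21+3×56] = 1×189 mm, A_gv = 1512, A_nv = 1×(189 − 3.5×20)×8 = 952 mm²; tension to near edge: (23 − 0.5×20)×8 = 104 mm². R_n = min(0.6×450×952, 0.6×345×1512) + 1.0×450×104 = min(257.04, 312.98) + 46.8 = 303.84 kN. φR_n = 0.75 × 303.84 = 227.9 kN.
Governing: min(565.8, 349.9, 280.8, 227.9) = 227.9 kN → block shear.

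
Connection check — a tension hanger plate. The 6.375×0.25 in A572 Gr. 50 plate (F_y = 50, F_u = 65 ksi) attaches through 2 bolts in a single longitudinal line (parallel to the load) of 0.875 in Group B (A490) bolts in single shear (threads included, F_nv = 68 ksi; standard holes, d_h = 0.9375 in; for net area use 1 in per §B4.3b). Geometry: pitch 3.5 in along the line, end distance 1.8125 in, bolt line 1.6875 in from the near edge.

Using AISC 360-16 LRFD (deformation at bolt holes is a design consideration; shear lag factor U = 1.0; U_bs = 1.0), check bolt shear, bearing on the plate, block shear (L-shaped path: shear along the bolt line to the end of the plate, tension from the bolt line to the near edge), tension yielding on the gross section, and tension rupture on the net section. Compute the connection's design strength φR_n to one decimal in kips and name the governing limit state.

42.4 kips (block shear governs)

Bolt shear: A_b = π(0.875)²/4 = 0.60132 in². φR_n = 0.75 × 68 × 0.60132 × 2 × 1 = 61.3 kips.
Bearing (0.25 in plate, F_u = 65 ksi): end bolts L_c = 1.8125 − 0.9375/2 = 1.34375, R_n = min(1.2×1.34375×0.25×65, 2.4×0.875×0.25×65) = 26.203 kips/bolt; interior L_c = 3.5 − 0.9375 = 2.5625, R_n = 34.125 kips/bolt. φR_n = 0.75 × (1×26.203 + 1×34.125) = 45.2 kips.
Block shear: shear path 1×[1.8125+1×3.5] = 1×5.3125 in, A_gv = 1.3281, A_nv = 1×(5.3125 − 1.5×1)×0.25 = 0.95313 in²; tension to near edge: (1.6875 − 0.5×1)×0.25 = 0.29688 in². R_n = min(0.6×65×0.95313, 0.6×50×1.3281) + 1.0×65×0.29688 = min(37.172, 39.843) + 19.297 = 56.469 kips. φR_n = 0.75 × 56.469 = 42.4 kips.
Tension yield (gross): A_g = 6.375×0.25 = 1.5938 in². φR_n = 0.90 × 50 × 1.5938 = 71.7 kips.
Tension rupture (net): A_n = (6.375 − 1×1)×0.25 = 1.3438 in² (U = 1.0, A_e = A_n). φR_n = 0.75 × 65 × 1.3438 = 65.5 kips.
Governing: min(61.3, 45.2, 42.4, 71.7, 65.5) = 42.4 kips → block shear.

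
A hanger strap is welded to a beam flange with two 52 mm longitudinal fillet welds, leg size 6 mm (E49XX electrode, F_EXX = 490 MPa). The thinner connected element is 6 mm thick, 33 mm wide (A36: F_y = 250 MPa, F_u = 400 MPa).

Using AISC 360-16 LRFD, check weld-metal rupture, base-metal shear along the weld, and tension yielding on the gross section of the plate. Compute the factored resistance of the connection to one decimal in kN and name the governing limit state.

44.6 kN (gross-section yield governs)

Weld metal: throat = 0.707×6 = 4.242 mm, L = 2×52 = 104 mm. φR_n = 0.75 × 0.6 × 490 × 4.242 × 104 = 97.3 kN.
Base metal shear (6 mm plate): yield φR_n = 1.0×0.6×250×6×104 = 93.6 kN; rupture φR_n = 0.75×0.6×400×6×104 = 112.3 kN; take 93.6 kN (yield).
Tension yield (gross): A_g = 33×6 = 198 mm². φR_n = 0.90 × 250 × 198 = 44.6 kN.
Governing: min(97.3, 93.6, 44.6) = 44.6 kN → gross-section yield.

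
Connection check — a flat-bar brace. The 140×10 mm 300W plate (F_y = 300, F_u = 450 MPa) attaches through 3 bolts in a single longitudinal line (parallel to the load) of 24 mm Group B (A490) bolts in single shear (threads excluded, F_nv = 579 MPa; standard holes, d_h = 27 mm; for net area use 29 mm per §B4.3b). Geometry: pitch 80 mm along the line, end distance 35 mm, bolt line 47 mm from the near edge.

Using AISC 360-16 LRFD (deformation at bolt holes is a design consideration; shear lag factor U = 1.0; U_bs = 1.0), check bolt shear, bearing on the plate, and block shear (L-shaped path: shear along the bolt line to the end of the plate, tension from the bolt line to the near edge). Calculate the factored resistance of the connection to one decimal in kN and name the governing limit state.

357.8 kN (block shear governs)

Bolt shear: A_b = π(24)²/4 = 452.39 mm². φR_n = 0.75 × 579 × 452.39 × 3 × 1 = 589.4 kN.
Bearing (10 mm plate, F_u = 450 MPa): end bolts L_c = 35 − 27/2 = 21.5, R_n = min(1.2×21.5×10×450, 2.4×24×10×450) = 116.1 kN/bolt; interior L_c = 80 − 27 = 53, R_n = 259.2 kN/bolt. φR_n = 0.75 × (1×116.1 + 2×259.2) = 475.9 kN.
Block shear: shear path 1×[35+2×80] = 1×195 mm, A_gv = 1950, A_nv = 1×(195 − 2.5×29)×10 = 1225 mm²; tension to near edge: (47 − 0.5×29)×10 = 325 mm². R_n = min(0.6×450×1225, 0.6×300×1950) + 1.0×450×325 = min(330.75, 351) + 146.25 = 477 kN. φR_n = 0.75 × 477 = 357.8 kN.
Governing: min(589.4, 475.9, 357.8) = 357.8 kN → block shear.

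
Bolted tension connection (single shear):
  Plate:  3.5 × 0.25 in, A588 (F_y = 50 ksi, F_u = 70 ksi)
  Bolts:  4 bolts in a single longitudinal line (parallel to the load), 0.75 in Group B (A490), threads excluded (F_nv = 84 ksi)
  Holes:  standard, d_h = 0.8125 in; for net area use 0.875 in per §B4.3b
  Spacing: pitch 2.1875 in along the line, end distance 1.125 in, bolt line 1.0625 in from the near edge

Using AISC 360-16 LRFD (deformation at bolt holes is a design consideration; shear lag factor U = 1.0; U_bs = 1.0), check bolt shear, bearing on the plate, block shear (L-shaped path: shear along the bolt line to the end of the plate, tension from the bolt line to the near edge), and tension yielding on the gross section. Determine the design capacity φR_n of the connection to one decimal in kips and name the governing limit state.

39.4 kips (gross-section yield governs)

Bolt shear: A_b = π(0.75)²/4 = 0.44179 in². φR_n = 0.75 × 84 × 0.44179 × 4 × 1 = 111.3 kips.
Bearing (0.25 in plate, F_u = 70 ksi): end bolts L_c = 1.125 − 0.8125/2 = 0.71875, R_n = min(1.2×0.71875×0.25×70, 2.4×0.75×0.25×70) = 15.094 kips/bolt; interior L_c = 2.1875 − 0.8125 = 1.375, R_n = 28.875 kips/bolt. φR_n = 0.75 × (1×15.094 + 3×28.875) = 76.3 kips.
Block shear: shear path 1×[1.125+3×2.1875] = 1×7.6875 in, A_gv = 1.9219, A_nv = 1×(7.6875 − 3.5×0.875)×0.25 = 1.1563 in²; tension to near edge: (1.0625 − 0.5×0.875)×0.25 = 0.15625 in². R_n = min(0.6×70×1.1563, 0.6×50×1.9219) + 1.0×70×0.15625 = min(48.565, 57.657) + 10.938 = 59.503 kips. φR_n = 0.75 × 59.503 = 44.6 kips.
Tension yield (gross): A_g = 3.5×0.25 = 0.875 in². φR_n = 0.90 × 50 × 0.875 = 39.4 kips.
Governing: min(111.3, 76.3, 44.6, 39.4) = 39.4 kips → gross-section yield.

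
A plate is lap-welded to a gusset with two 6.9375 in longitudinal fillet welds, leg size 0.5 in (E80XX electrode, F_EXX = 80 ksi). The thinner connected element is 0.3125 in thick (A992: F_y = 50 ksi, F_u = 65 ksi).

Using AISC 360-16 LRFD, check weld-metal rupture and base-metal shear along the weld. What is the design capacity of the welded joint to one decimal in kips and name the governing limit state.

126.8 kips (base-metal shear governs)

Weld metal: throat = 0.707×0.5 = 0.3535 in, L = 2×6.9375 = 13.875 in. φR_n = 0.75 × 0.6 × 80 × 0.3535 × 13.875 = 176.6 kips.
Base metal shear (0.3125 in plate): yield φR_n = 1.0×0.6×50×0.3125×13.875 = 130.1 kips; rupture φR_n = 0.75×0.6×65×0.3125×13.875 = 126.8 kips; take 126.8 kips (rupture).
Governing: min(176.6, 126.8) = 126.8 kips → base-metal shear.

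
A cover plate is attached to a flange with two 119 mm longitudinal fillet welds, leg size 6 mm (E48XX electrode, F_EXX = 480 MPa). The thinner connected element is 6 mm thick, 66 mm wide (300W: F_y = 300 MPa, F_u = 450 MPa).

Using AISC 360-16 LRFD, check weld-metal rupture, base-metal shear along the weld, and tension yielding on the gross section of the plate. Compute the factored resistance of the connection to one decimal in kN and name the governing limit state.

Weld metal: throat = 0.707×6 = 4.242 mm, L = 2×119 = 238 mm. φR_n = 0.75 × 0.6 × 480 × 4.242 × 238 = 218.1 kN.
Base metal shear (6 mm plate): yield φR_n = 1.0×0.6×300×6×238 = 257.0 kN; rupture φR_n = 0.75×0.6×450×6×238 = 289.2 kN; take 257.0 kN (yield).
Tension yield (gross): A_g = 66×6 = 396 mm². φR_n = 0.90 × 300 × 396 = 106.9 kN.
Governing: min(218.1, 257.0, 106.9) = 106.9 kN → gross-section yield.

106.9 kN (gross-section yield governs)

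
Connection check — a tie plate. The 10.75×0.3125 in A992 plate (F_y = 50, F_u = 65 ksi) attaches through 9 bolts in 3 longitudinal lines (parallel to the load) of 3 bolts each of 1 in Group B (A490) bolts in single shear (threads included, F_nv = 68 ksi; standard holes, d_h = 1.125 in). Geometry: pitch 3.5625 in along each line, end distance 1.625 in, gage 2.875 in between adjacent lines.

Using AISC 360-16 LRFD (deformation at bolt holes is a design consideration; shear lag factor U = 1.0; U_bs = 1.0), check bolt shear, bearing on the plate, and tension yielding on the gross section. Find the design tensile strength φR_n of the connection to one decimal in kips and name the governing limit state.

151.2 kips (gross-section yield governs)

Bolt shear: A_b = π(1)²/4 = 0.7854 in². φR_n = 0.75 × 68 × 0.7854 × 9 × 1 = 360.5 kips.
Bearing (0.3125 in plate, F_u = 65 ksi): end bolts L_c = 1.625 − 1.125/2 = 1.0625, R_n = min(1.2×1.0625×0.3125×65, 2.4×1×0.3125×65) = 25.898 kips/bolt; interior L_c = 3.5625 − 1.125 = 2.4375, R_n = 48.75 kips/bolt. φR_n = 0.75 × (3×25.898 + 6×48.75) = 277.6 kips.
Tension yield (gross): A_g = 10.75×0.3125 = 3.3594 in². φR_n = 0.90 × 50 × 3.3594 = 151.2 kips.
Governing: min(360.5, 277.6, 151.2) = 151.2 kips → gross-section yield.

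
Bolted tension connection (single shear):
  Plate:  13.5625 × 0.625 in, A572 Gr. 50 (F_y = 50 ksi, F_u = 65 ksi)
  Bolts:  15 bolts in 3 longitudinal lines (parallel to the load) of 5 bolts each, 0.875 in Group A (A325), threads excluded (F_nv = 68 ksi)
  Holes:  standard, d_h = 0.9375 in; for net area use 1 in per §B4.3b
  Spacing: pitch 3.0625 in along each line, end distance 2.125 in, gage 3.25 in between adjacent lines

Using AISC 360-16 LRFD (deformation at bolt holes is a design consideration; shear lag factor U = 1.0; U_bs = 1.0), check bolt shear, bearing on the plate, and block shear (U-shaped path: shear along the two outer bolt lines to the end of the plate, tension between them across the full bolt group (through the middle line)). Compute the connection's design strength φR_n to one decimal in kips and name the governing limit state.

460.0 kips (bolt shear governs)

Bolt shear: A_b = π(0.875)²/4 = 0.60132 in². φR_n = 0.75 × 68 × 0.60132 × 15 × 1 = 460.0 kips.
Bearing (0.625 in plate, F_u = 65 ksi): end bolts L_c = 2.125 − 0.9375/2 = 1.65625, R_n = min(1.2×1.65625×0.625×65, 2.4×0.875×0.625×65) = 80.742 kips/bolt; interior L_c = 3.0625 − 0.9375 = 2.125, R_n = 85.313 kips/bolt. φR_n = 0.75 × (3×80.742 + 12×85.313) = 949.5 kips.
Block shear: shear path 2×[2.125+4×3.0625] = 2×14.375 in, A_gv = 17.969, A_nv = 2×(14.375 − 4.5×1)×0.625 = 12.344 in²; tension across gage: (6.5 − 2×1)×0.625 = 2.8125 in². R_n = min(0.6×65×12.344, 0.6×50×17.969) + 1.0×65×2.8125 = min(481.42, 539.07) + 182.81 = 664.23 kips. φR_n = 0.75 × 664.23 = 498.2 kips.
Governing: min(460.0, 949.5, 498.2) = 460.0 kips → bolt shear.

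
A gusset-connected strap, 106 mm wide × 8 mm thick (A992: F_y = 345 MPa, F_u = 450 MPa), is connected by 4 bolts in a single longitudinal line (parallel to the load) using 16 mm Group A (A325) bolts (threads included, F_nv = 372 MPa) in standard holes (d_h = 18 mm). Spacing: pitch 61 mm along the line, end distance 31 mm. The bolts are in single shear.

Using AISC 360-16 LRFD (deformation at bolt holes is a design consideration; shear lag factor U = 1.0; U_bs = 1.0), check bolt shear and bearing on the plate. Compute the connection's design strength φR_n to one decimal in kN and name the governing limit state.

Bolt shear: A_b = π(16)²/4 = 201.06 mm². φR_n = 0.75 × 372 × 201.06 × 4 × 1 = 224.4 kN.
Bearing (8 mm plate, F_u = 450 MPa): end bolts L_c = 31 − 18/2 = 22, R_n = min(1.2×22×8×450, 2.4×16×8×450) = 95.04 kN/bolt; interior L_c = 61 − 18 = 43, R_n = 138.24 kN/bolt. φR_n = 0.75 × (1×95.04 + 3×138.24) = 382.3 kN.
Governing: min(224.4, 382.3) = 224.4 kN → bolt shear.

224.4 kN (bolt shear governs)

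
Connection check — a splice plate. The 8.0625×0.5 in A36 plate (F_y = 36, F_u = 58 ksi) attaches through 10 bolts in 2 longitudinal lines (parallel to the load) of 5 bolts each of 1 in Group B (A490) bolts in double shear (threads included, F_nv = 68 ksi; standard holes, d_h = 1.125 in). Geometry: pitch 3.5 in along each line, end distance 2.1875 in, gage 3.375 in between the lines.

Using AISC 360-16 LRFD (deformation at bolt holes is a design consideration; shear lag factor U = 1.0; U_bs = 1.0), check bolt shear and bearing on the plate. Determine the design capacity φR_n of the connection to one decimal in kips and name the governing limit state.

502.4 kips (bearing governs)

Bolt shear: A_b = π(1)²/4 = 0.7854 in². φR_n = 0.75 × 68 × 0.7854 × 10 × 2 = 801.1 kips.
Bearing (0.5 in plate, F_u = 58 ksi): end bolts L_c = 2.1875 − 1.125/2 = 1.625, R_n = min(1.2×1.625×0.5×58, 2.4×1×0.5×58) = 56.55 kips/bolt; interior L_c = 3.5 − 1.125 = 2.375, R_n = 69.6 kips/bolt. φR_n = 0.75 × (2×56.55 + 8×69.6) = 502.4 kips.
Governing: min(801.1, 502.4) = 502.4 kips → bearing.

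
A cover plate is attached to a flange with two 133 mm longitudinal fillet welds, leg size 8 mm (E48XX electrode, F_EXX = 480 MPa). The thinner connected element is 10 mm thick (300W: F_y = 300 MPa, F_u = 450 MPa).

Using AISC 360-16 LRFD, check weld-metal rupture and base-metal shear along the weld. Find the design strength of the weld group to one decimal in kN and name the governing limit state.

325.0 kN (weld metal governs)

Weld metal: throat = 0.707×8 = 5.656 mm, L = 2×133 = 266 mm. φR_n = 0.75 × 0.6 × 480 × 5.656 × 266 = 325.0 kN.
Base metal shear (10 mm plate): yield φR_n = 1.0×0.6×300×10×266 = 478.8 kN; rupture φR_n = 0.75×0.6×450×10×266 = 538.7 kN; take 478.8 kN (yield).
Governing: min(325.0, 478.8) = 325.0 kN → weld metal.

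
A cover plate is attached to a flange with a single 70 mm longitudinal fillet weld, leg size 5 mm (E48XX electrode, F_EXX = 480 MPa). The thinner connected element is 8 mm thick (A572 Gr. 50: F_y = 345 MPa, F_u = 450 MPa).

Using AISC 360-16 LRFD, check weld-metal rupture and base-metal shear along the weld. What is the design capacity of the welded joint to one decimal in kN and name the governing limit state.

Weld metal: throat = 0.707×5 = 3.535 mm, L = 70 mm. φR_n = 0.75 × 0.6 × 480 × 3.535 × 70 = 53.4 kN.
Base metal shear (8 mm plate): yield φR_n = 1.0×0.6×345×8×70 = 115.9 kN; rupture φR_n = 0.75×0.6×450×8×70 = 113.4 kN; take 113.4 kN (rupture).
Governing: min(53.4, 113.4) = 53.4 kN → weld metal.

53.4 kN (weld metal governs)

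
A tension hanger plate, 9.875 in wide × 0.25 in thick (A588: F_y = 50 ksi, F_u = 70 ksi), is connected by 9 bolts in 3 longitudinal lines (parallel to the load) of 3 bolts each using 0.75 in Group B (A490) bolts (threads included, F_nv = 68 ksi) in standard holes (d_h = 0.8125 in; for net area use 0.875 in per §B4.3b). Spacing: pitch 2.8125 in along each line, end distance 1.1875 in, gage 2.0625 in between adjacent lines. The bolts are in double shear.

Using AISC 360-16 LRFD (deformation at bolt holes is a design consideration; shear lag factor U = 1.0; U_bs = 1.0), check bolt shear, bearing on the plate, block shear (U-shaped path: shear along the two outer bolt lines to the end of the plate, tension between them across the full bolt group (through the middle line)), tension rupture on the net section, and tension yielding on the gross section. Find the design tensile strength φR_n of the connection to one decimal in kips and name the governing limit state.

95.2 kips (net-section rupture governs)

Bolt shear: A_b = π(0.75)²/4 = 0.44179 in². φR_n = 0.75 × 68 × 0.44179 × 9 × 2 = 405.6 kips.
Bearing (0.25 in plate, F_u = 70 ksi): end bolts L_c = 1.1875 − 0.8125/2 = 0.78125, R_n = min(1.2×0.78125×0.25×70, 2.4×0.75×0.25×70) = 16.406 kips/bolt; interior L_c = 2.8125 − 0.8125 = 2, R_n = 31.5 kips/bolt. φR_n = 0.75 × (3×16.406 + 6×31.5) = 178.7 kips.
Block shear: shear path 2×[1.1875+2×2.8125] = 2×6.8125 in, A_gv = 3.4063, A_nv = 2×(6.8125 − 2.5×0.875)×0.25 = 2.3125 in²; tension across gage: (4.125 − 2×0.875)×0.25 = 0.59375 in². R_n = min(0.6×70×2.3125, 0.6×50×3.4063) + 1.0×70×0.59375 = min(97.125, 102.19) + 41.563 = 138.69 kips. φR_n = 0.75 × 138.69 = 104.0 kips.
Tension rupture (net): A_n = (9.875 − 3×0.875)×0.25 = 1.8125 in² (U = 1.0, A_e = A_n). φR_n = 0.75 × 70 × 1.8125 = 95.2 kips.
Tension yield (gross): A_g = 9.875×0.25 = 2.4688 in². φR_n = 0.90 × 50 × 2.4688 = 111.1 kips.
Governing: min(405.6, 178.7, 104.0, 95.2, 111.1) = 95.2 kips → net-section rupture.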